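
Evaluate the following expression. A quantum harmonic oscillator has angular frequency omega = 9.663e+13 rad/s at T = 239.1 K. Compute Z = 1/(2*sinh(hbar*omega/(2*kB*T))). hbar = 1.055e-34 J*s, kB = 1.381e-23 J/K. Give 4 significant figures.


Step 1: Compute x = hbar*omega/(kB*T) = 1.055e-34*9.663e+13/(1.381e-23*239.1) = 3.087
Step 2: x/2 = 1.544
Step 3: sinh(x/2) = 2.234
Step 4: Z = 1/(2*2.234) = 0.2238

0.2238


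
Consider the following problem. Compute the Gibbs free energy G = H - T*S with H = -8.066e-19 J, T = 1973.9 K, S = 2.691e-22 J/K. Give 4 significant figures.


Step 1: T*S = 1973.9 * 2.691e-22 = 5.312e-19 J
Step 2: G = H - T*S = -8.066e-19 - 5.312e-19
Step 3: G = -1.338e-18 J

-1.338e-18


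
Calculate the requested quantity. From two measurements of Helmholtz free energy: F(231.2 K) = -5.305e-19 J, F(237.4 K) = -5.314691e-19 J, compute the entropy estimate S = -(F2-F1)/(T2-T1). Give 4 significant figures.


Step 1: dF = F2 - F1 = -5.314691e-19 - (-5.305e-19) = -9.691e-22 J
Step 2: dT = T2 - T1 = 237.4 - 231.2 = 6.2 K
Step 3: S = -dF/dT = -(-9.691e-22)/6.2 = 1.563e-22 J/K

1.563e-22


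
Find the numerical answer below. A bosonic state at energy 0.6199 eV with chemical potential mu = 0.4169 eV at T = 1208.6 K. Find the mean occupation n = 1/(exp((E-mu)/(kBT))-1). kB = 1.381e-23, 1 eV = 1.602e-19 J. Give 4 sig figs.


Step 1: (E - mu) = 0.203 eV
Step 2: x = (E-mu)*eV/(kB*T) = 0.203*1.602e-19/(1.381e-23*1208.6) = 1.948
Step 3: exp(x) = 7.018
Step 4: n = 1/(exp(x)-1) = 0.1662

0.1662


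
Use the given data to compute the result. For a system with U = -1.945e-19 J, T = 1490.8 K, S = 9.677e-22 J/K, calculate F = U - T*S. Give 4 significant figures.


Step 1: T*S = 1490.8 * 9.677e-22 = 1.443e-18 J
Step 2: F = U - T*S = -1.945e-19 - 1.443e-18
Step 3: F = -1.637e-18 J

-1.637e-18


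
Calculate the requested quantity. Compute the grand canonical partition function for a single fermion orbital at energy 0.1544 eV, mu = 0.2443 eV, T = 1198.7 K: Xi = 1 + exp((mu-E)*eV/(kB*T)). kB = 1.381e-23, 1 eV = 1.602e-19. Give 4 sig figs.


Step 1: (mu - E) = 0.2443 - 0.1544 = 0.0899 eV
Step 2: x = (mu-E)*eV/(kB*T) = 0.0899*1.602e-19/(1.381e-23*1198.7) = 0.87
Step 3: exp(x) = 2.387
Step 4: Xi = 1 + 2.387 = 3.387

3.387


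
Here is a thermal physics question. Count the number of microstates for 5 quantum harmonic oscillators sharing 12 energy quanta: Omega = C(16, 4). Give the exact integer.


Step 1: Use binomial coefficient C(16, 4)
Step 2: Numerator = 16! / 12!
Step 3: Denominator = 4!
Step 4: Omega = 1820

1820


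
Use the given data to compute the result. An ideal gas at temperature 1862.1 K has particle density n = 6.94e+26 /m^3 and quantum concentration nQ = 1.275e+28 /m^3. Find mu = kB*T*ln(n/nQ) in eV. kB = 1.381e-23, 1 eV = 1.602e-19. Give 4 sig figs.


Step 1: n/nQ = 6.94e+26/1.275e+28 = 0.05443
Step 2: ln(n/nQ) = -2.911
Step 3: mu = kB*T*ln(n/nQ) = 2.572e-20*-2.911 = -7.485e-20 J
Step 4: Convert to eV: -7.485e-20/1.602e-19 = -0.4672 eV

-0.4672


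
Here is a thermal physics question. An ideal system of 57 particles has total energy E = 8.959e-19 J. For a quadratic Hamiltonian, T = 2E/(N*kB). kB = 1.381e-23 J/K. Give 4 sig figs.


Step 1: Numerator = 2*E = 2*8.959e-19 = 1.792e-18 J
Step 2: Denominator = N*kB = 57*1.381e-23 = 7.872e-22
Step 3: T = 1.792e-18 / 7.872e-22 = 2276 K

2276


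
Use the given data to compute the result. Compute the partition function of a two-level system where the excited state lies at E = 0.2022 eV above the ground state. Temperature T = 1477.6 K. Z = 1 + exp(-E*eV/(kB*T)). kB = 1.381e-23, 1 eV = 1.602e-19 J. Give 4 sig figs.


Step 1: Compute beta*E = E*eV/(kB*T) = 0.2022*1.602e-19/(1.381e-23*1477.6) = 1.587
Step 2: exp(-beta*E) = exp(-1.587) = 0.2045
Step 3: Z = 1 + 0.2045 = 1.204

1.204


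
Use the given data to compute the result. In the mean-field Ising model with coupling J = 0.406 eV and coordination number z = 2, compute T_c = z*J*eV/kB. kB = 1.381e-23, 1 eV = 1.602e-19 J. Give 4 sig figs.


Step 1: z*J = 2*0.406 = 0.812 eV
Step 2: Convert to Joules: 0.812*1.602e-19 = 1.301e-19 J
Step 3: T_c = 1.301e-19 / 1.381e-23 = 9419 K

9419


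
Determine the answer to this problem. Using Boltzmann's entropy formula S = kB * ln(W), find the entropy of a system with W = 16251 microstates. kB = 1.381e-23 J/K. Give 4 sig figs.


Step 1: ln(W) = ln(16251) = 9.696
Step 2: S = kB * ln(W) = 1.381e-23 * 9.696
Step 3: S = 1.339e-22 J/K

1.339e-22


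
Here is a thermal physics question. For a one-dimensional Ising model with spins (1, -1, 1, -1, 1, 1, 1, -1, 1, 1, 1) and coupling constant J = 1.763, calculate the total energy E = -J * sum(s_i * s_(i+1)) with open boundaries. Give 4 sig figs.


Step 1: Nearest-neighbor products: -1, -1, -1, -1, 1, 1, -1, -1, 1, 1
Step 2: Sum of products = -2
Step 3: E = -1.763 * -2 = 3.526

3.526


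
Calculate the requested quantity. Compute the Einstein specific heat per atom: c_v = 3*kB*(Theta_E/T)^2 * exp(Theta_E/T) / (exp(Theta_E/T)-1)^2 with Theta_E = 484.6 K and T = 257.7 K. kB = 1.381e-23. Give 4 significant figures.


Step 1: x = Theta_E/T = 484.6/257.7 = 1.88
Step 2: x^2 = 3.536
Step 3: exp(x) = 6.557
Step 4: c_v = 3*1.381e-23*3.536*6.557/(6.557-1)^2 = 3.111e-23

3.111e-23


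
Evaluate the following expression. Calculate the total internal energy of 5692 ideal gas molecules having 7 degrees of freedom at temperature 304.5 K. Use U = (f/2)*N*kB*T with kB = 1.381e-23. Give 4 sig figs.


Step 1: f/2 = 7/2 = 3.5
Step 2: N*kB*T = 5692*1.381e-23*304.5 = 2.394e-17
Step 3: U = 3.5 * 2.394e-17 = 8.377e-17 J

8.377e-17


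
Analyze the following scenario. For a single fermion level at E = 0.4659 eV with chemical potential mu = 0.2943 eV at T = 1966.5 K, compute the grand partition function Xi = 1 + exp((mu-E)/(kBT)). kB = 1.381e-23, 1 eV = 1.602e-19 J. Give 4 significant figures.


Step 1: (mu - E) = 0.2943 - 0.4659 = -0.1716 eV
Step 2: x = (mu-E)*eV/(kB*T) = -0.1716*1.602e-19/(1.381e-23*1966.5) = -1.012
Step 3: exp(x) = 0.3634
Step 4: Xi = 1 + 0.3634 = 1.363

1.363


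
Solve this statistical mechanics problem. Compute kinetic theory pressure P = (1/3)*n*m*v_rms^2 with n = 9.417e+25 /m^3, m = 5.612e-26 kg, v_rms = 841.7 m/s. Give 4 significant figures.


Step 1: v_rms^2 = 841.7^2 = 7.085e+05
Step 2: n*m = 9.417e+25*5.612e-26 = 5.285
Step 3: P = (1/3)*5.285*7.085e+05 = 1.248e+06 Pa

1.248e+06


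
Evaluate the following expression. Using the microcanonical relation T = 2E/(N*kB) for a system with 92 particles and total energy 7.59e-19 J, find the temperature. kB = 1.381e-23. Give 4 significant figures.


Step 1: Numerator = 2*E = 2*7.59e-19 = 1.518e-18 J
Step 2: Denominator = N*kB = 92*1.381e-23 = 1.271e-21
Step 3: T = 1.518e-18 / 1.271e-21 = 1195 K

1195


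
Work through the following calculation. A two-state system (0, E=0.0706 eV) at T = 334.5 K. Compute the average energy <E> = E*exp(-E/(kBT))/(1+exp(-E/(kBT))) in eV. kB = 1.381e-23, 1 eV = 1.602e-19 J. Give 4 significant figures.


Step 1: beta*E = 0.0706*1.602e-19/(1.381e-23*334.5) = 2.448
Step 2: exp(-beta*E) = 0.08643
Step 3: <E> = 0.0706*0.08643/(1+0.08643) = 0.005617 eV

0.005617


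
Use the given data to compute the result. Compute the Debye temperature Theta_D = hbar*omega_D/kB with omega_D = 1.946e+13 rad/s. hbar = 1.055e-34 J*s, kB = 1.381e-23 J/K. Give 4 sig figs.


Step 1: hbar*omega_D = 1.055e-34 * 1.946e+13 = 2.053e-21 J
Step 2: Theta_D = 2.053e-21 / 1.381e-23
Step 3: Theta_D = 148.7 K

148.7


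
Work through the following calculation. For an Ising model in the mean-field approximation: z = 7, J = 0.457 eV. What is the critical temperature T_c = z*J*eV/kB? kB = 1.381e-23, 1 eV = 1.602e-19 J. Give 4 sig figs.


Step 1: z*J = 7*0.457 = 3.199 eV
Step 2: Convert to Joules: 3.199*1.602e-19 = 5.125e-19 J
Step 3: T_c = 5.125e-19 / 1.381e-23 = 3.711e+04 K

3.711e+04


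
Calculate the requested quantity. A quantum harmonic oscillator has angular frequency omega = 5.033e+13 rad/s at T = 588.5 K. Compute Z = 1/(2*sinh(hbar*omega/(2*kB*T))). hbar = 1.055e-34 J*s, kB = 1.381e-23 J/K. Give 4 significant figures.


Step 1: Compute x = hbar*omega/(kB*T) = 1.055e-34*5.033e+13/(1.381e-23*588.5) = 0.6533
Step 2: x/2 = 0.3267
Step 3: sinh(x/2) = 0.3325
Step 4: Z = 1/(2*0.3325) = 1.504

1.504


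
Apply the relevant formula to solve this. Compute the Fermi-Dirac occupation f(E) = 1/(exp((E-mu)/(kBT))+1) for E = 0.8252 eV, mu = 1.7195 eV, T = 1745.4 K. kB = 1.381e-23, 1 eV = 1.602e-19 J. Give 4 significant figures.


Step 1: (E - mu) = 0.8252 - 1.7195 = -0.8943 eV
Step 2: Convert: (E-mu)*eV = -1.433e-19 J
Step 3: x = (E-mu)*eV/(kB*T) = -5.944
Step 4: f = 1/(exp(-5.944)+1) = 0.9974

0.9974


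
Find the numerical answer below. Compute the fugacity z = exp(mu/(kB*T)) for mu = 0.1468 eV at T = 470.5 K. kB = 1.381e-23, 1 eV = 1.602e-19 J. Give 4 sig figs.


Step 1: Convert mu to Joules: 0.1468*1.602e-19 = 2.352e-20 J
Step 2: kB*T = 1.381e-23*470.5 = 6.498e-21 J
Step 3: mu/(kB*T) = 3.619
Step 4: z = exp(3.619) = 37.31

37.31


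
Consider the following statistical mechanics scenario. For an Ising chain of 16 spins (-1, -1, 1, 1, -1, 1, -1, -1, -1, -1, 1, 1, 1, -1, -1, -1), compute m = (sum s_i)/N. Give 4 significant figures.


Step 1: Count up spins (+1): 6, down spins (-1): 10
Step 2: Total magnetization M = 6 - 10 = -4
Step 3: m = M/N = -4/16 = -0.25

-0.25


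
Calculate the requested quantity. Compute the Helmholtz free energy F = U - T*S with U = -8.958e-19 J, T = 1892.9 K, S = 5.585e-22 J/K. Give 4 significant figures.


Step 1: T*S = 1892.9 * 5.585e-22 = 1.057e-18 J
Step 2: F = U - T*S = -8.958e-19 - 1.057e-18
Step 3: F = -1.953e-18 J

-1.953e-18


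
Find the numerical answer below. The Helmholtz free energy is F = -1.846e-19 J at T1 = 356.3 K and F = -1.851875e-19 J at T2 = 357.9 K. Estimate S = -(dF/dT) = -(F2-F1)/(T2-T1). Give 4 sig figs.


Step 1: dF = F2 - F1 = -1.851875e-19 - (-1.846e-19) = -5.875e-22 J
Step 2: dT = T2 - T1 = 357.9 - 356.3 = 1.6 K
Step 3: S = -dF/dT = -(-5.875e-22)/1.6 = 3.672e-22 J/K

3.672e-22


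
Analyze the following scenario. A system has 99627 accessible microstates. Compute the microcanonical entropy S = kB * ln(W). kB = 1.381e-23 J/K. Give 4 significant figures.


Step 1: ln(W) = ln(99627) = 11.51
Step 2: S = kB * ln(W) = 1.381e-23 * 11.51
Step 3: S = 1.589e-22 J/K

1.589e-22


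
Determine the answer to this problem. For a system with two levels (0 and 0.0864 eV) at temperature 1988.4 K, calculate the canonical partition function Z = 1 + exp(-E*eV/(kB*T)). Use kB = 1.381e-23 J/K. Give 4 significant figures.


Step 1: Compute beta*E = E*eV/(kB*T) = 0.0864*1.602e-19/(1.381e-23*1988.4) = 0.5041
Step 2: exp(-beta*E) = exp(-0.5041) = 0.6041
Step 3: Z = 1 + 0.6041 = 1.604

1.604


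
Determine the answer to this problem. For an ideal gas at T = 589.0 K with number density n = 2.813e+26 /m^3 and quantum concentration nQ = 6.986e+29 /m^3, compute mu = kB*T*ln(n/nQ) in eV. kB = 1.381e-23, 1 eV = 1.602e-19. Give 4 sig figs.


Step 1: n/nQ = 2.813e+26/6.986e+29 = 0.0004027
Step 2: ln(n/nQ) = -7.817
Step 3: mu = kB*T*ln(n/nQ) = 8.134e-21*-7.817 = -6.359e-20 J
Step 4: Convert to eV: -6.359e-20/1.602e-19 = -0.3969 eV

-0.3969


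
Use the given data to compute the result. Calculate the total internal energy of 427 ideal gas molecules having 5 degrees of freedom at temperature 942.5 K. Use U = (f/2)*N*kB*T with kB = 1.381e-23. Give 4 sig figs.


Step 1: f/2 = 5/2 = 2.5
Step 2: N*kB*T = 427*1.381e-23*942.5 = 5.558e-18
Step 3: U = 2.5 * 5.558e-18 = 1.389e-17 J

1.389e-17


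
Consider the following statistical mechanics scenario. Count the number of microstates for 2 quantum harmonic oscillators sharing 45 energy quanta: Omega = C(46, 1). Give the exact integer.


Step 1: Use binomial coefficient C(46, 1)
Step 2: Numerator = 46! / 45!
Step 3: Denominator = 1!
Step 4: Omega = 46

46


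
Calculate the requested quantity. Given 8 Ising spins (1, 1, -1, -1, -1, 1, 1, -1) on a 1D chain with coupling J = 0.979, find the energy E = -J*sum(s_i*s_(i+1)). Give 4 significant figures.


Step 1: Nearest-neighbor products: 1, -1, 1, 1, -1, 1, -1
Step 2: Sum of products = 1
Step 3: E = -0.979 * 1 = -0.979

-0.979


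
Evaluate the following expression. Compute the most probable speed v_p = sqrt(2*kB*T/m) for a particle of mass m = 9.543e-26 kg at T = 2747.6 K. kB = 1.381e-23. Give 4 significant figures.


Step 1: Numerator = 2*kB*T = 2*1.381e-23*2747.6 = 7.589e-20
Step 2: Ratio = 7.589e-20 / 9.543e-26 = 7.952e+05
Step 3: v_p = sqrt(7.952e+05) = 891.8 m/s

891.8


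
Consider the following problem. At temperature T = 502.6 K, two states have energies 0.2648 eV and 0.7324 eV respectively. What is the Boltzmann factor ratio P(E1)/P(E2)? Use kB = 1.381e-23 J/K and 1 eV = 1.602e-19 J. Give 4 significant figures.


Step 1: Compute energy difference dE = E1 - E2 = 0.2648 - 0.7324 = -0.4676 eV
Step 2: Convert to Joules: dE_J = -0.4676 * 1.602e-19 = -7.491e-20 J
Step 3: Compute exponent = -dE_J / (kB * T) = -(-7.491e-20) / (1.381e-23 * 502.6) = 10.79
Step 4: P(E1)/P(E2) = exp(10.79) = 4.865e+04

4.865e+04


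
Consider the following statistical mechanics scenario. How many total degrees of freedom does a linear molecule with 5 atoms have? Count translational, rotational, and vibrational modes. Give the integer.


Step 1: Translational DOF = 3
Step 2: Rotational DOF (linear) = 2
Step 3: Vibrational DOF = 3*5 - 5 = 10
Step 4: Total = 3 + 2 + 10 = 15

15


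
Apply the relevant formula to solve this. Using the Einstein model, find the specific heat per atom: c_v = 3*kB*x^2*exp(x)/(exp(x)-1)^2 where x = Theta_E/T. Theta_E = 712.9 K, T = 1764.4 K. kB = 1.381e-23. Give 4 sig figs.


Step 1: x = Theta_E/T = 712.9/1764.4 = 0.404
Step 2: x^2 = 0.1633
Step 3: exp(x) = 1.498
Step 4: c_v = 3*1.381e-23*0.1633*1.498/(1.498-1)^2 = 4.087e-23

4.087e-23


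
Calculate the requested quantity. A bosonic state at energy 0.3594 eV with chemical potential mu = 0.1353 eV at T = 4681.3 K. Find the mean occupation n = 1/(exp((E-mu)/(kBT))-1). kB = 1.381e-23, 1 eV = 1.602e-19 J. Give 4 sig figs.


Step 1: (E - mu) = 0.2241 eV
Step 2: x = (E-mu)*eV/(kB*T) = 0.2241*1.602e-19/(1.381e-23*4681.3) = 0.5553
Step 3: exp(x) = 1.743
Step 4: n = 1/(exp(x)-1) = 1.347

1.347


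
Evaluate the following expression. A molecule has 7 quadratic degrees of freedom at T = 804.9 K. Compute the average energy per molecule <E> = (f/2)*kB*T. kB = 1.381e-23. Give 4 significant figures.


Step 1: f/2 = 7/2 = 3.5
Step 2: kB*T = 1.381e-23 * 804.9 = 1.112e-20
Step 3: <E> = 3.5 * 1.112e-20 = 3.89e-20 J

3.89e-20


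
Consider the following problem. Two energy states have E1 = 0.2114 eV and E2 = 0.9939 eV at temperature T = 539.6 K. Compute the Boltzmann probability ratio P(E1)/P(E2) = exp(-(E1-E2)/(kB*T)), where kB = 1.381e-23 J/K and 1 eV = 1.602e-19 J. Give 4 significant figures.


Step 1: Compute energy difference dE = E1 - E2 = 0.2114 - 0.9939 = -0.7825 eV
Step 2: Convert to Joules: dE_J = -0.7825 * 1.602e-19 = -1.254e-19 J
Step 3: Compute exponent = -dE_J / (kB * T) = -(-1.254e-19) / (1.381e-23 * 539.6) = 16.82
Step 4: P(E1)/P(E2) = exp(16.82) = 2.022e+07

2.022e+07


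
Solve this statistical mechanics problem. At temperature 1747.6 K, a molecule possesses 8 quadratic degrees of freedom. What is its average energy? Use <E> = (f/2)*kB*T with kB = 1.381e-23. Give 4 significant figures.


Step 1: f/2 = 8/2 = 4
Step 2: kB*T = 1.381e-23 * 1747.6 = 2.413e-20
Step 3: <E> = 4 * 2.413e-20 = 9.654e-20 J

9.654e-20


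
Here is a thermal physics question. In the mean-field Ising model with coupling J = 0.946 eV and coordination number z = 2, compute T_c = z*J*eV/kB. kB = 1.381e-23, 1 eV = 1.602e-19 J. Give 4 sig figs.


Step 1: z*J = 2*0.946 = 1.892 eV
Step 2: Convert to Joules: 1.892*1.602e-19 = 3.031e-19 J
Step 3: T_c = 3.031e-19 / 1.381e-23 = 2.195e+04 K

2.195e+04


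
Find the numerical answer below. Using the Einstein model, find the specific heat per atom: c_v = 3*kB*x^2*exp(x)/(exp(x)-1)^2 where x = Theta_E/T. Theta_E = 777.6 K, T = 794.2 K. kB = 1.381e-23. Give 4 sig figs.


Step 1: x = Theta_E/T = 777.6/794.2 = 0.9791
Step 2: x^2 = 0.9586
Step 3: exp(x) = 2.662
Step 4: c_v = 3*1.381e-23*0.9586*2.662/(2.662-1)^2 = 3.827e-23

3.827e-23


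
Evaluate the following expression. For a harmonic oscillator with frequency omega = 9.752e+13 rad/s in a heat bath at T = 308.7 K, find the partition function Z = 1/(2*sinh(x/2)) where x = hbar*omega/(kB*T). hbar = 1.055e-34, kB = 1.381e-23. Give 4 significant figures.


Step 1: Compute x = hbar*omega/(kB*T) = 1.055e-34*9.752e+13/(1.381e-23*308.7) = 2.413
Step 2: x/2 = 1.207
Step 3: sinh(x/2) = 1.522
Step 4: Z = 1/(2*1.522) = 0.3286

0.3286


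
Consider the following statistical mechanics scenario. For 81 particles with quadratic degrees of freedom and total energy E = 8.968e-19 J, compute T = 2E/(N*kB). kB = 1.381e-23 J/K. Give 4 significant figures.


Step 1: Numerator = 2*E = 2*8.968e-19 = 1.794e-18 J
Step 2: Denominator = N*kB = 81*1.381e-23 = 1.119e-21
Step 3: T = 1.794e-18 / 1.119e-21 = 1603 K

1603


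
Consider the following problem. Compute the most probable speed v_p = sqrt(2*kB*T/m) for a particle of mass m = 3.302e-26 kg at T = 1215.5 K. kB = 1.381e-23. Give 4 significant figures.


Step 1: Numerator = 2*kB*T = 2*1.381e-23*1215.5 = 3.357e-20
Step 2: Ratio = 3.357e-20 / 3.302e-26 = 1.017e+06
Step 3: v_p = sqrt(1.017e+06) = 1008 m/s

1008


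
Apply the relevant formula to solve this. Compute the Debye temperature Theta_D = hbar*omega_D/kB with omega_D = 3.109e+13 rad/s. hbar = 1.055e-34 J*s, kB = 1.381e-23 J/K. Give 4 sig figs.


Step 1: hbar*omega_D = 1.055e-34 * 3.109e+13 = 3.28e-21 J
Step 2: Theta_D = 3.28e-21 / 1.381e-23
Step 3: Theta_D = 237.5 K

237.5


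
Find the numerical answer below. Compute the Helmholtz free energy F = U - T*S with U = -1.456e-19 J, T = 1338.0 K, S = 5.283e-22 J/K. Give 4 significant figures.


Step 1: T*S = 1338.0 * 5.283e-22 = 7.069e-19 J
Step 2: F = U - T*S = -1.456e-19 - 7.069e-19
Step 3: F = -8.525e-19 J

-8.525e-19


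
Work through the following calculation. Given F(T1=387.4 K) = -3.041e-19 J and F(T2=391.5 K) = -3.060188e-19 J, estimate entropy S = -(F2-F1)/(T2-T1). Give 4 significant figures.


Step 1: dF = F2 - F1 = -3.060188e-19 - (-3.041e-19) = -1.9188e-21 J
Step 2: dT = T2 - T1 = 391.5 - 387.4 = 4.1 K
Step 3: S = -dF/dT = -(-1.9188e-21)/4.1 = 4.68e-22 J/K

4.68e-22


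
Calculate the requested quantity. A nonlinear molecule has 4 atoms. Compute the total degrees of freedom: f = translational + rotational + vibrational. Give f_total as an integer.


Step 1: Translational DOF = 3
Step 2: Rotational DOF (nonlinear) = 3
Step 3: Vibrational DOF = 3*4 - 6 = 6
Step 4: Total = 3 + 3 + 6 = 12

12


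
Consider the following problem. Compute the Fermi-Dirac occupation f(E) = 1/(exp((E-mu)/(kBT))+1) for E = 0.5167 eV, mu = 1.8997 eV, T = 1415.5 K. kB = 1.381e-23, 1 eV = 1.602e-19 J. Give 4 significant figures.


Step 1: (E - mu) = 0.5167 - 1.8997 = -1.383 eV
Step 2: Convert: (E-mu)*eV = -2.216e-19 J
Step 3: x = (E-mu)*eV/(kB*T) = -11.33
Step 4: f = 1/(exp(-11.33)+1) = 1

1


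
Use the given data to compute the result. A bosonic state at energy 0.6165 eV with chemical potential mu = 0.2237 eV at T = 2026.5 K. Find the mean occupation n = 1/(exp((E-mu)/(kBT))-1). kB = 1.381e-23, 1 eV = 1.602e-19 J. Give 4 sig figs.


Step 1: (E - mu) = 0.3928 eV
Step 2: x = (E-mu)*eV/(kB*T) = 0.3928*1.602e-19/(1.381e-23*2026.5) = 2.249
Step 3: exp(x) = 9.474
Step 4: n = 1/(exp(x)-1) = 0.118

0.118


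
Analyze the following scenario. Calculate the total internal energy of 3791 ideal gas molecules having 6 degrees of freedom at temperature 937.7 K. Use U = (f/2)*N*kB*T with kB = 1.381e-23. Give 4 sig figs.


Step 1: f/2 = 6/2 = 3.0
Step 2: N*kB*T = 3791*1.381e-23*937.7 = 4.909e-17
Step 3: U = 3.0 * 4.909e-17 = 1.473e-16 J

1.473e-16


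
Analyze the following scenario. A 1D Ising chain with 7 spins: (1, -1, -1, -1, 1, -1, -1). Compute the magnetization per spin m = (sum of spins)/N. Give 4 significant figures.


Step 1: Count up spins (+1): 2, down spins (-1): 5
Step 2: Total magnetization M = 2 - 5 = -3
Step 3: m = M/N = -3/7 = -0.4286

-0.4286


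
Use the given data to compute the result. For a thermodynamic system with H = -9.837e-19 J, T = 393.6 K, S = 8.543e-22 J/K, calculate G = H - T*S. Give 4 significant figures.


Step 1: T*S = 393.6 * 8.543e-22 = 3.363e-19 J
Step 2: G = H - T*S = -9.837e-19 - 3.363e-19
Step 3: G = -1.32e-18 J

-1.32e-18


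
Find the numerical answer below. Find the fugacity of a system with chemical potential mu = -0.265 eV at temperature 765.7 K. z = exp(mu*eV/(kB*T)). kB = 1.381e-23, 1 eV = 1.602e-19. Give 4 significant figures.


Step 1: Convert mu to Joules: -0.265*1.602e-19 = -4.245e-20 J
Step 2: kB*T = 1.381e-23*765.7 = 1.057e-20 J
Step 3: mu/(kB*T) = -4.015
Step 4: z = exp(-4.015) = 0.01805

0.01805


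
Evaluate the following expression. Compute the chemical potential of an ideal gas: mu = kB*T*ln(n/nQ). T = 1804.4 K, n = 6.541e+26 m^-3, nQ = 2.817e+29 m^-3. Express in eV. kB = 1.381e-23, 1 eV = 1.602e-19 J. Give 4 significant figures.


Step 1: n/nQ = 6.541e+26/2.817e+29 = 0.002322
Step 2: ln(n/nQ) = -6.065
Step 3: mu = kB*T*ln(n/nQ) = 2.492e-20*-6.065 = -1.511e-19 J
Step 4: Convert to eV: -1.511e-19/1.602e-19 = -0.9435 eV

-0.9435


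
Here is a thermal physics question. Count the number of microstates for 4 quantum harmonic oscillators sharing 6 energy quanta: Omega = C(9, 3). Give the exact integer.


Step 1: Use binomial coefficient C(9, 3)
Step 2: Numerator = 9! / 6!
Step 3: Denominator = 3!
Step 4: Omega = 84

84


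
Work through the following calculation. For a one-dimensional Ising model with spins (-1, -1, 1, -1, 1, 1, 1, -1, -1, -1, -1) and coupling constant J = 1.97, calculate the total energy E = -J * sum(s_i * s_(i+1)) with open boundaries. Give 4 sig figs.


Step 1: Nearest-neighbor products: 1, -1, -1, -1, 1, 1, -1, 1, 1, 1
Step 2: Sum of products = 2
Step 3: E = -1.97 * 2 = -3.94

-3.94


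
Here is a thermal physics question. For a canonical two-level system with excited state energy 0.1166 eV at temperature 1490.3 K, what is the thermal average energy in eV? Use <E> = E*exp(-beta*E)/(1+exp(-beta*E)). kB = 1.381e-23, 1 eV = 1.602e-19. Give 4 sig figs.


Step 1: beta*E = 0.1166*1.602e-19/(1.381e-23*1490.3) = 0.9076
Step 2: exp(-beta*E) = 0.4035
Step 3: <E> = 0.1166*0.4035/(1+0.4035) = 0.03352 eV

0.03352


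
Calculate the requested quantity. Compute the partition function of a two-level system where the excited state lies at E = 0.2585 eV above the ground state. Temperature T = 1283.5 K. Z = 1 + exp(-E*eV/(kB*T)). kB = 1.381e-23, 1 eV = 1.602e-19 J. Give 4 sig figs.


Step 1: Compute beta*E = E*eV/(kB*T) = 0.2585*1.602e-19/(1.381e-23*1283.5) = 2.336
Step 2: exp(-beta*E) = exp(-2.336) = 0.09668
Step 3: Z = 1 + 0.09668 = 1.097

1.097


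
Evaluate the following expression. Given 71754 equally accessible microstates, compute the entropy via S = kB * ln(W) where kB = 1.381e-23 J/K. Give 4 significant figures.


Step 1: ln(W) = ln(71754) = 11.18
Step 2: S = kB * ln(W) = 1.381e-23 * 11.18
Step 3: S = 1.544e-22 J/K

1.544e-22


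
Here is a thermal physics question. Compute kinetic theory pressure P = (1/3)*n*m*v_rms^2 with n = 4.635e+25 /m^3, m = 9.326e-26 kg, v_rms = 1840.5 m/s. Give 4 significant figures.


Step 1: v_rms^2 = 1840.5^2 = 3.387e+06
Step 2: n*m = 4.635e+25*9.326e-26 = 4.323
Step 3: P = (1/3)*4.323*3.387e+06 = 4.881e+06 Pa

4.881e+06


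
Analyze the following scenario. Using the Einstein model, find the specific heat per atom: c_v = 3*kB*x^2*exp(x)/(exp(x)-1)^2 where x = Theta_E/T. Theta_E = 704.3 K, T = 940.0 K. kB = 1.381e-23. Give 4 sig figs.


Step 1: x = Theta_E/T = 704.3/940.0 = 0.7493
Step 2: x^2 = 0.5614
Step 3: exp(x) = 2.115
Step 4: c_v = 3*1.381e-23*0.5614*2.115/(2.115-1)^2 = 3.955e-23

3.955e-23


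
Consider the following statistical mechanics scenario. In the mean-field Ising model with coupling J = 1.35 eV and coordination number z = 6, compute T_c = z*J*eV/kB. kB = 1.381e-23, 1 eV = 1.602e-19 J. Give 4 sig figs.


Step 1: z*J = 6*1.35 = 8.1 eV
Step 2: Convert to Joules: 8.1*1.602e-19 = 1.298e-18 J
Step 3: T_c = 1.298e-18 / 1.381e-23 = 9.396e+04 K

9.396e+04


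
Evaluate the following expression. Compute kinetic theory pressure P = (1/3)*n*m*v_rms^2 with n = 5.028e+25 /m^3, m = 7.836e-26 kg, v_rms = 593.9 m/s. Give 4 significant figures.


Step 1: v_rms^2 = 593.9^2 = 3.527e+05
Step 2: n*m = 5.028e+25*7.836e-26 = 3.94
Step 3: P = (1/3)*3.94*3.527e+05 = 4.632e+05 Pa

4.632e+05


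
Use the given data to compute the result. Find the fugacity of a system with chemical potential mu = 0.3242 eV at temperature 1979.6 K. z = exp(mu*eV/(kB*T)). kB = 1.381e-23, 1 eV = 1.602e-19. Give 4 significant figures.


Step 1: Convert mu to Joules: 0.3242*1.602e-19 = 5.194e-20 J
Step 2: kB*T = 1.381e-23*1979.6 = 2.734e-20 J
Step 3: mu/(kB*T) = 1.9
Step 4: z = exp(1.9) = 6.684

6.684


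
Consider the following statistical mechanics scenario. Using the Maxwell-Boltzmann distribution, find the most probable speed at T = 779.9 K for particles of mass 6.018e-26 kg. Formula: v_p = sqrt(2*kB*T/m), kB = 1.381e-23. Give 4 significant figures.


Step 1: Numerator = 2*kB*T = 2*1.381e-23*779.9 = 2.154e-20
Step 2: Ratio = 2.154e-20 / 6.018e-26 = 3.579e+05
Step 3: v_p = sqrt(3.579e+05) = 598.3 m/s

598.3


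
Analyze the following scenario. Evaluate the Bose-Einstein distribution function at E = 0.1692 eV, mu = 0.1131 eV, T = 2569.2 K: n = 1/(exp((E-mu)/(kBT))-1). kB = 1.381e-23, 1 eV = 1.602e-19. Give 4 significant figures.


Step 1: (E - mu) = 0.0561 eV
Step 2: x = (E-mu)*eV/(kB*T) = 0.0561*1.602e-19/(1.381e-23*2569.2) = 0.2533
Step 3: exp(x) = 1.288
Step 4: n = 1/(exp(x)-1) = 3.469

3.469


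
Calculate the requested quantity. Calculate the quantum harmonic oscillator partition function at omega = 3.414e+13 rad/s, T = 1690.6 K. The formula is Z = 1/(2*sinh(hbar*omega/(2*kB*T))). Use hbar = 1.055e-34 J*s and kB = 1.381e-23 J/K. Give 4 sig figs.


Step 1: Compute x = hbar*omega/(kB*T) = 1.055e-34*3.414e+13/(1.381e-23*1690.6) = 0.1543
Step 2: x/2 = 0.07713
Step 3: sinh(x/2) = 0.07721
Step 4: Z = 1/(2*0.07721) = 6.476

6.476


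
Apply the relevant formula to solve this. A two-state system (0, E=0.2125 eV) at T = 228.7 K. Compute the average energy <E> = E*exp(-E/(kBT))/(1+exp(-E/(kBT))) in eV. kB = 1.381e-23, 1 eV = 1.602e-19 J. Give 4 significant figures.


Step 1: beta*E = 0.2125*1.602e-19/(1.381e-23*228.7) = 10.78
Step 2: exp(-beta*E) = 2.084e-05
Step 3: <E> = 0.2125*2.084e-05/(1+2.084e-05) = 4.429e-06 eV

4.429e-06


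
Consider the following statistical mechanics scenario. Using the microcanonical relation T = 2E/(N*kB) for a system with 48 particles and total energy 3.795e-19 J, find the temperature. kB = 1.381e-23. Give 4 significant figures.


Step 1: Numerator = 2*E = 2*3.795e-19 = 7.59e-19 J
Step 2: Denominator = N*kB = 48*1.381e-23 = 6.629e-22
Step 3: T = 7.59e-19 / 6.629e-22 = 1145 K

1145


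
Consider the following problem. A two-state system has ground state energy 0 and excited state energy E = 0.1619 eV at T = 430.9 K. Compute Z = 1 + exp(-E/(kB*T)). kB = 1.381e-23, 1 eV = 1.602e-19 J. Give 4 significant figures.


Step 1: Compute beta*E = E*eV/(kB*T) = 0.1619*1.602e-19/(1.381e-23*430.9) = 4.359
Step 2: exp(-beta*E) = exp(-4.359) = 0.0128
Step 3: Z = 1 + 0.0128 = 1.013

1.013


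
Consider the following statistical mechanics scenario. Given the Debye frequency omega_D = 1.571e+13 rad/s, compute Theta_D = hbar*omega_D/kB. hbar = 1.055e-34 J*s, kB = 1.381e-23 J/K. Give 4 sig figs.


Step 1: hbar*omega_D = 1.055e-34 * 1.571e+13 = 1.657e-21 J
Step 2: Theta_D = 1.657e-21 / 1.381e-23
Step 3: Theta_D = 120 K

120


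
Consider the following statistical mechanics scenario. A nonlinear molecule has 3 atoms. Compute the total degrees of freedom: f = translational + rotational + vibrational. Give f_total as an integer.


Step 1: Translational DOF = 3
Step 2: Rotational DOF (nonlinear) = 3
Step 3: Vibrational DOF = 3*3 - 6 = 3
Step 4: Total = 3 + 3 + 3 = 9

9


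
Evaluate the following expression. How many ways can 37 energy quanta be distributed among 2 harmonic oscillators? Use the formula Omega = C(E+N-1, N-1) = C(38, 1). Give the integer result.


Step 1: Use binomial coefficient C(38, 1)
Step 2: Numerator = 38! / 37!
Step 3: Denominator = 1!
Step 4: Omega = 38

38


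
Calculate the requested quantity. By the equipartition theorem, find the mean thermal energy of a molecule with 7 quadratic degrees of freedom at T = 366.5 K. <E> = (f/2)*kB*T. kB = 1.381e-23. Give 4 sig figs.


Step 1: f/2 = 7/2 = 3.5
Step 2: kB*T = 1.381e-23 * 366.5 = 5.061e-21
Step 3: <E> = 3.5 * 5.061e-21 = 1.771e-20 J

1.771e-20


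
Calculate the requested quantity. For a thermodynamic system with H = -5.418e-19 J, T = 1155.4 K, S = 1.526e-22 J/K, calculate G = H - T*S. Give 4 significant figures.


Step 1: T*S = 1155.4 * 1.526e-22 = 1.763e-19 J
Step 2: G = H - T*S = -5.418e-19 - 1.763e-19
Step 3: G = -7.181e-19 J

-7.181e-19


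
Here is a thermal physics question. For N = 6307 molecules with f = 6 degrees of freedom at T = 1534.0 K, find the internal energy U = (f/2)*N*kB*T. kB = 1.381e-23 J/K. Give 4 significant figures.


Step 1: f/2 = 6/2 = 3.0
Step 2: N*kB*T = 6307*1.381e-23*1534.0 = 1.336e-16
Step 3: U = 3.0 * 1.336e-16 = 4.008e-16 J

4.008e-16


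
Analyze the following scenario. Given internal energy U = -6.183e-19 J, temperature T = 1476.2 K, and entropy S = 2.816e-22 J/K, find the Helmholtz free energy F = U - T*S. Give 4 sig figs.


Step 1: T*S = 1476.2 * 2.816e-22 = 4.157e-19 J
Step 2: F = U - T*S = -6.183e-19 - 4.157e-19
Step 3: F = -1.034e-18 J

-1.034e-18


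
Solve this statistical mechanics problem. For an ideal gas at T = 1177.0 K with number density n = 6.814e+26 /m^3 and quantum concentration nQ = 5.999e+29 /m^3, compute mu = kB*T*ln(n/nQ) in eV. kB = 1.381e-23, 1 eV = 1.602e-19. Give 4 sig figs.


Step 1: n/nQ = 6.814e+26/5.999e+29 = 0.001136
Step 2: ln(n/nQ) = -6.78
Step 3: mu = kB*T*ln(n/nQ) = 1.625e-20*-6.78 = -1.102e-19 J
Step 4: Convert to eV: -1.102e-19/1.602e-19 = -0.688 eV

-0.688


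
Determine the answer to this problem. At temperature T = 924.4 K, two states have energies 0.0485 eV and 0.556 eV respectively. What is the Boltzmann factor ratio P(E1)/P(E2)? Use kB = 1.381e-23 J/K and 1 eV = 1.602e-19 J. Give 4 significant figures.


Step 1: Compute energy difference dE = E1 - E2 = 0.0485 - 0.556 = -0.5075 eV
Step 2: Convert to Joules: dE_J = -0.5075 * 1.602e-19 = -8.13e-20 J
Step 3: Compute exponent = -dE_J / (kB * T) = -(-8.13e-20) / (1.381e-23 * 924.4) = 6.369
Step 4: P(E1)/P(E2) = exp(6.369) = 583.2

583.2


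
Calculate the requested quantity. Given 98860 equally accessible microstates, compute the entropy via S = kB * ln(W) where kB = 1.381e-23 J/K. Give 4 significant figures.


Step 1: ln(W) = ln(98860) = 11.5
Step 2: S = kB * ln(W) = 1.381e-23 * 11.5
Step 3: S = 1.588e-22 J/K

1.588e-22


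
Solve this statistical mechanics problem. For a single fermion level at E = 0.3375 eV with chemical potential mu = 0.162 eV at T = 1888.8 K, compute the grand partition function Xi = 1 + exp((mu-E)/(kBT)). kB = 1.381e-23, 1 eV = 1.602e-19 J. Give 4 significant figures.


Step 1: (mu - E) = 0.162 - 0.3375 = -0.1755 eV
Step 2: x = (mu-E)*eV/(kB*T) = -0.1755*1.602e-19/(1.381e-23*1888.8) = -1.078
Step 3: exp(x) = 0.3403
Step 4: Xi = 1 + 0.3403 = 1.34

1.34


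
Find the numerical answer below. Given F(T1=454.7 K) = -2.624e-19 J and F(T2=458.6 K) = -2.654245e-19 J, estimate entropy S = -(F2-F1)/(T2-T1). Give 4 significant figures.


Step 1: dF = F2 - F1 = -2.654245e-19 - (-2.624e-19) = -3.0245e-21 J
Step 2: dT = T2 - T1 = 458.6 - 454.7 = 3.9 K
Step 3: S = -dF/dT = -(-3.0245e-21)/3.9 = 7.755e-22 J/K

7.755e-22


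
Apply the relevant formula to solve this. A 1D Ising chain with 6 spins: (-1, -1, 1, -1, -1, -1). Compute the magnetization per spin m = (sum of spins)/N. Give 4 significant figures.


Step 1: Count up spins (+1): 1, down spins (-1): 5
Step 2: Total magnetization M = 1 - 5 = -4
Step 3: m = M/N = -4/6 = -0.6667

-0.6667


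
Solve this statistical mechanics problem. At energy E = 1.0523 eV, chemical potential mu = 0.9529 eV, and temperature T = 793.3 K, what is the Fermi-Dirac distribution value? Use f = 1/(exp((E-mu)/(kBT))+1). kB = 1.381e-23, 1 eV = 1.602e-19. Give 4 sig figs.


Step 1: (E - mu) = 1.0523 - 0.9529 = 0.0994 eV
Step 2: Convert: (E-mu)*eV = 1.592e-20 J
Step 3: x = (E-mu)*eV/(kB*T) = 1.454
Step 4: f = 1/(exp(1.454)+1) = 0.1895

0.1895


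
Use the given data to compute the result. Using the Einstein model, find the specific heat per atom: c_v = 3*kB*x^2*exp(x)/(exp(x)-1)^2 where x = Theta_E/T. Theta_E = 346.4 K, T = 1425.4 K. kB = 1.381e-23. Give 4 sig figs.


Step 1: x = Theta_E/T = 346.4/1425.4 = 0.243
Step 2: x^2 = 0.05906
Step 3: exp(x) = 1.275
Step 4: c_v = 3*1.381e-23*0.05906*1.275/(1.275-1)^2 = 4.123e-23

4.123e-23


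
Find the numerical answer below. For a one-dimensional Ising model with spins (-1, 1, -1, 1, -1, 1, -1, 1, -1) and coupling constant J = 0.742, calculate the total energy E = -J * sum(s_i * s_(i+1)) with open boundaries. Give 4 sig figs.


Step 1: Nearest-neighbor products: -1, -1, -1, -1, -1, -1, -1, -1
Step 2: Sum of products = -8
Step 3: E = -0.742 * -8 = 5.936

5.936


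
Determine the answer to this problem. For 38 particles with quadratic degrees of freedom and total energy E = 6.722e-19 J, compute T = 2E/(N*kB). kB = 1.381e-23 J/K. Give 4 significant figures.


Step 1: Numerator = 2*E = 2*6.722e-19 = 1.344e-18 J
Step 2: Denominator = N*kB = 38*1.381e-23 = 5.248e-22
Step 3: T = 1.344e-18 / 5.248e-22 = 2562 K

2562


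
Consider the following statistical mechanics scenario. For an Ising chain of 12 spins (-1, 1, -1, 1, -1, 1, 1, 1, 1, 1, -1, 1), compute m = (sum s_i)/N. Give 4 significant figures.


Step 1: Count up spins (+1): 8, down spins (-1): 4
Step 2: Total magnetization M = 8 - 4 = 4
Step 3: m = M/N = 4/12 = 0.3333

0.3333


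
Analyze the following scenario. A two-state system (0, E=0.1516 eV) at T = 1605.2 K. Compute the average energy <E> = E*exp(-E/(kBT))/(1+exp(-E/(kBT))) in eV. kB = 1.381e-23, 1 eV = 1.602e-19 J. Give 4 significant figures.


Step 1: beta*E = 0.1516*1.602e-19/(1.381e-23*1605.2) = 1.096
Step 2: exp(-beta*E) = 0.3344
Step 3: <E> = 0.1516*0.3344/(1+0.3344) = 0.03799 eV

0.03799


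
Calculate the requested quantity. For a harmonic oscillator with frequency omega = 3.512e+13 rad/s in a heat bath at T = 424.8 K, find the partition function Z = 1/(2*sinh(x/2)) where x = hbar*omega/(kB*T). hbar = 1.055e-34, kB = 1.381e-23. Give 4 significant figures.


Step 1: Compute x = hbar*omega/(kB*T) = 1.055e-34*3.512e+13/(1.381e-23*424.8) = 0.6316
Step 2: x/2 = 0.3158
Step 3: sinh(x/2) = 0.3211
Step 4: Z = 1/(2*0.3211) = 1.557

1.557


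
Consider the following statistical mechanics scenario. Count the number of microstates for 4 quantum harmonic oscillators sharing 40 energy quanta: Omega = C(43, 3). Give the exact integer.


Step 1: Use binomial coefficient C(43, 3)
Step 2: Numerator = 43! / 40!
Step 3: Denominator = 3!
Step 4: Omega = 12341

12341


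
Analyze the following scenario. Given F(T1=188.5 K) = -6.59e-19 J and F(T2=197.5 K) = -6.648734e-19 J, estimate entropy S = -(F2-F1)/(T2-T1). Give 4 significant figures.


Step 1: dF = F2 - F1 = -6.648734e-19 - (-6.59e-19) = -5.8734e-21 J
Step 2: dT = T2 - T1 = 197.5 - 188.5 = 9 K
Step 3: S = -dF/dT = -(-5.8734e-21)/9 = 6.526e-22 J/K

6.526e-22


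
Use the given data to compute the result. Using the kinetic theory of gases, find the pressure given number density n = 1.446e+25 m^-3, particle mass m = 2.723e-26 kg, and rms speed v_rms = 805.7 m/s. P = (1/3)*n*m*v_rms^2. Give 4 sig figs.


Step 1: v_rms^2 = 805.7^2 = 6.492e+05
Step 2: n*m = 1.446e+25*2.723e-26 = 0.3937
Step 3: P = (1/3)*0.3937*6.492e+05 = 8.52e+04 Pa

8.52e+04


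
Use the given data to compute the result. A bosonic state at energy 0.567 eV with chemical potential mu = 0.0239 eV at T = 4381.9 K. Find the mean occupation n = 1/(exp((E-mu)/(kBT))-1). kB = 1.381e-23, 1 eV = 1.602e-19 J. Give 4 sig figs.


Step 1: (E - mu) = 0.5431 eV
Step 2: x = (E-mu)*eV/(kB*T) = 0.5431*1.602e-19/(1.381e-23*4381.9) = 1.438
Step 3: exp(x) = 4.211
Step 4: n = 1/(exp(x)-1) = 0.3114

0.3114


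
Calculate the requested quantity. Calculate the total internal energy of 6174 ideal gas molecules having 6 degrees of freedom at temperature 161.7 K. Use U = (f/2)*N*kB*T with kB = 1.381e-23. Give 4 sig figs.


Step 1: f/2 = 6/2 = 3.0
Step 2: N*kB*T = 6174*1.381e-23*161.7 = 1.379e-17
Step 3: U = 3.0 * 1.379e-17 = 4.136e-17 J

4.136e-17


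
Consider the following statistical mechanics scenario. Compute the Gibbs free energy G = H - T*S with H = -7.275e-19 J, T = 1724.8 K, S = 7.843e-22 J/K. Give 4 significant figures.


Step 1: T*S = 1724.8 * 7.843e-22 = 1.353e-18 J
Step 2: G = H - T*S = -7.275e-19 - 1.353e-18
Step 3: G = -2.08e-18 J

-2.08e-18


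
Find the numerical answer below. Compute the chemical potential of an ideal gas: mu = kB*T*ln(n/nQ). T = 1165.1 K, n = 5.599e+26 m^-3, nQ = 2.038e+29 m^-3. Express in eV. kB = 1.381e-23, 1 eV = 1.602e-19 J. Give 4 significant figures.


Step 1: n/nQ = 5.599e+26/2.038e+29 = 0.002747
Step 2: ln(n/nQ) = -5.897
Step 3: mu = kB*T*ln(n/nQ) = 1.609e-20*-5.897 = -9.489e-20 J
Step 4: Convert to eV: -9.489e-20/1.602e-19 = -0.5923 eV

-0.5923


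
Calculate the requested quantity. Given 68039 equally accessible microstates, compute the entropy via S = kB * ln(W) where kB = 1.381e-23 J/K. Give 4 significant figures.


Step 1: ln(W) = ln(68039) = 11.13
Step 2: S = kB * ln(W) = 1.381e-23 * 11.13
Step 3: S = 1.537e-22 J/K

1.537e-22


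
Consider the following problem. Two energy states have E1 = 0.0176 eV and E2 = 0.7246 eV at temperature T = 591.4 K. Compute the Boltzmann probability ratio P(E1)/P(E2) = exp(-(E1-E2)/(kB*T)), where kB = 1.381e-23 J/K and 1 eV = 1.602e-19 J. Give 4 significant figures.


Step 1: Compute energy difference dE = E1 - E2 = 0.0176 - 0.7246 = -0.707 eV
Step 2: Convert to Joules: dE_J = -0.707 * 1.602e-19 = -1.133e-19 J
Step 3: Compute exponent = -dE_J / (kB * T) = -(-1.133e-19) / (1.381e-23 * 591.4) = 13.87
Step 4: P(E1)/P(E2) = exp(13.87) = 1.054e+06

1.054e+06


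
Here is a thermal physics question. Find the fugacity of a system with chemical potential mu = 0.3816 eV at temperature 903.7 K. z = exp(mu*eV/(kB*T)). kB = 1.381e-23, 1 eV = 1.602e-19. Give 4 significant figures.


Step 1: Convert mu to Joules: 0.3816*1.602e-19 = 6.113e-20 J
Step 2: kB*T = 1.381e-23*903.7 = 1.248e-20 J
Step 3: mu/(kB*T) = 4.898
Step 4: z = exp(4.898) = 134.1

134.1


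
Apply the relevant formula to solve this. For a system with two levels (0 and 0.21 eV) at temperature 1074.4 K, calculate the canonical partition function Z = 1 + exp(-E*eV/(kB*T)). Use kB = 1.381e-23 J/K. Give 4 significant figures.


Step 1: Compute beta*E = E*eV/(kB*T) = 0.21*1.602e-19/(1.381e-23*1074.4) = 2.267
Step 2: exp(-beta*E) = exp(-2.267) = 0.1036
Step 3: Z = 1 + 0.1036 = 1.104

1.104


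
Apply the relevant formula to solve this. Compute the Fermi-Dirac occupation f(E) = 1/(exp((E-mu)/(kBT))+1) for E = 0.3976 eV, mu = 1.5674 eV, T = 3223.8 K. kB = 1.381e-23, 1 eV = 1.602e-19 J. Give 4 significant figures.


Step 1: (E - mu) = 0.3976 - 1.5674 = -1.17 eV
Step 2: Convert: (E-mu)*eV = -1.874e-19 J
Step 3: x = (E-mu)*eV/(kB*T) = -4.209
Step 4: f = 1/(exp(-4.209)+1) = 0.9854

0.9854


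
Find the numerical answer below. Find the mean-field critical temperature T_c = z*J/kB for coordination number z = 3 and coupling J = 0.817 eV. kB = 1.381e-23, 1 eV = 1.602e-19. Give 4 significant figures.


Step 1: z*J = 3*0.817 = 2.451 eV
Step 2: Convert to Joules: 2.451*1.602e-19 = 3.927e-19 J
Step 3: T_c = 3.927e-19 / 1.381e-23 = 2.843e+04 K

2.843e+04
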